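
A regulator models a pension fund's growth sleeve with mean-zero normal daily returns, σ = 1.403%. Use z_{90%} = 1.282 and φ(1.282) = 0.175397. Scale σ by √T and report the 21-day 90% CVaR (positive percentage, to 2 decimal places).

11.28%

σ_{21d} = 1.403% × √21 = 6.429%.
ES multiplier = φ(z)/(1−α) = 0.175397/0.1 = 1.754.
ES = 6.429% × 1.754 = 11.276%.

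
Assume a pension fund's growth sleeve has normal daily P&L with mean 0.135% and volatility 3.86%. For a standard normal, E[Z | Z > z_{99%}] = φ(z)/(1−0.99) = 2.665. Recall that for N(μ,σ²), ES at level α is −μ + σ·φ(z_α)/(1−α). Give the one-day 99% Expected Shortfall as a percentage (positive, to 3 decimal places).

10.152%

ES = −(0.135%) + 3.86% × 2.665 = 10.152%.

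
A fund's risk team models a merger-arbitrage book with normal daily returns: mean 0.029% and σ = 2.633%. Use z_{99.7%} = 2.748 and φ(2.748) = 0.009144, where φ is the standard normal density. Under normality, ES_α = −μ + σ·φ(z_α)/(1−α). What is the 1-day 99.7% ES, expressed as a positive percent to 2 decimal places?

Tail multiplier: φ(z)/(1−α) = 0.009144 / 0.003 = 3.048.
ES = −(0.029%) + 2.633% × 3.048 = 7.996%.

8.00%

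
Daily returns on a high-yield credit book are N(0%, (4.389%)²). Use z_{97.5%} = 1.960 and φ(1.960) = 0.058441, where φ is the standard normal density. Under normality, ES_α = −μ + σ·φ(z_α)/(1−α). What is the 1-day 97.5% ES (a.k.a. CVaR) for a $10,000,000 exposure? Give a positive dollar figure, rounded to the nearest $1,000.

$1,026,000

Tail multiplier: φ(z)/(1−α) = 0.058441 / 0.025 = 2.338.
ES = 4.389% × 2.338 = 10.261%.
On $10,000,000: 0.10261 × $10,000,000 = $1,026,100.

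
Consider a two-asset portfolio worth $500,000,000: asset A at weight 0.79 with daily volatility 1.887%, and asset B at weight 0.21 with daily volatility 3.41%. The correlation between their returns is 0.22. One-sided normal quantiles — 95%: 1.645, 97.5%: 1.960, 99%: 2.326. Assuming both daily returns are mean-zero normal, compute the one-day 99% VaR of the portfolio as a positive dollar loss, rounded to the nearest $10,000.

σ_p² = 0.79²·1.887² + 0.21²·3.41² + 2·0.22·0.79·0.21·1.887·3.41 = 3.2048 (%²).
σ_p = √3.2048 = 1.790%.
VaR = 2.326 × 1.790% = 4.164%; on $500,000,000 that is $20,820,000.

$20,820,000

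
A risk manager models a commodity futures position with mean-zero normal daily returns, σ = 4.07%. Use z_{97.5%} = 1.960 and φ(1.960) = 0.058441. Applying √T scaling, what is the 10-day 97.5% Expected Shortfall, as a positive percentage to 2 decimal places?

30.09%

σ_{10d} = 4.07% × √10 = 12.870%.
ES multiplier = φ(z)/(1−α) = 0.058441/0.025 = 2.338.
ES = 12.870% × 2.338 = 30.090%.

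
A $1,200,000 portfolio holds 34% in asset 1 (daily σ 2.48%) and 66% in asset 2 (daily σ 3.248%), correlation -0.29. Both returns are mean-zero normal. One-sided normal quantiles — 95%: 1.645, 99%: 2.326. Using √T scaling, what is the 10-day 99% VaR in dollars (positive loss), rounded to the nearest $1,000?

σ_p = √(0.34²·2.48² + 0.66²·3.248² + 2·-0.29·0.34·0.66·2.48·3.248) = 2.063%.
σ_{10d} = 2.063% × √10 = 6.524%.
VaR = 2.326 × 6.524% = 15.175%; on $1,200,000 that is $182,100.

$182,000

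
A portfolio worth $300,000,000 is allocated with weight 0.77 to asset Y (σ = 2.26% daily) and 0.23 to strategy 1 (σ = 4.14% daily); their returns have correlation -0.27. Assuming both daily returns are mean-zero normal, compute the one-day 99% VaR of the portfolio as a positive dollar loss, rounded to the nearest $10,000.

σ_p² = 0.77²·2.26² + 0.23²·4.14² + 2·-0.27·0.77·0.23·2.26·4.14 = 3.0402 (%²).
σ_p = √3.0402 = 1.744%.
At 99%, z = 2.326.
VaR = 2.326 × 1.744% = 4.057%; on $300,000,000 that is $12,171,000.

$12,170,000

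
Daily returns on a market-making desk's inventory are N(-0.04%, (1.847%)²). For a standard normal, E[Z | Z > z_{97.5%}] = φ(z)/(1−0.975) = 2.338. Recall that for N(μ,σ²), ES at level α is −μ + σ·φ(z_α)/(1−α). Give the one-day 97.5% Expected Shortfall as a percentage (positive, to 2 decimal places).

4.36%

ES = −(-0.04%) + 1.847% × 2.338 = 4.358%.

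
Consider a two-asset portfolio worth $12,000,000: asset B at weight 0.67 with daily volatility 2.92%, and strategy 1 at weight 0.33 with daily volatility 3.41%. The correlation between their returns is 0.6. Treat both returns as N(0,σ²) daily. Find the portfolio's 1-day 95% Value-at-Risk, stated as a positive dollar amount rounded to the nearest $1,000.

$549,000

σ_p² = 0.67²·2.92² + 0.33²·3.41² + 2·0.6·0.67·0.33·2.92·3.41 = 7.7356 (%²).
σ_p = √7.7356 = 2.781%.
At 95%, z = 1.645.
VaR = 1.645 × 2.781% = 4.575%; on $12,000,000 that is $549,000.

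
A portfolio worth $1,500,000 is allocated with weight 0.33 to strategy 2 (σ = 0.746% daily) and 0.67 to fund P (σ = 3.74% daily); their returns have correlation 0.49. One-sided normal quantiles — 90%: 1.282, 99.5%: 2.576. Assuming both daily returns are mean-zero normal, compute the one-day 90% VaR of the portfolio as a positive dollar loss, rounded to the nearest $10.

σ_p² = 0.33²·0.746² + 0.67²·3.74² + 2·0.49·0.33·0.67·0.746·3.74 = 6.9442 (%²).
σ_p = √6.9442 = 2.635%.
VaR = 1.282 × 2.635% = 3.378%; on $1,500,000 that is $50,670.

$50,670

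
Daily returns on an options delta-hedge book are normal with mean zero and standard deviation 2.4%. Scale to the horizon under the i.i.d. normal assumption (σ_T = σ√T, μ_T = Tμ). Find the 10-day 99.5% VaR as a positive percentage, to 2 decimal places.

At 99.5%, z = 2.576.
σ_{10d} = 2.4% × √10 = 7.589%.
VaR = 2.576 × 7.589% = 19.549%.

19.55%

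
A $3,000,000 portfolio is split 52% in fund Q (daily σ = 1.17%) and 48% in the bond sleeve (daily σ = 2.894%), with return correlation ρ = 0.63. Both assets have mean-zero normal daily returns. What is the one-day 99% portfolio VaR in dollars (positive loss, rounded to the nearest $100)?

σ_p² = 0.52²·1.17² + 0.48²·2.894² + 2·0.63·0.52·0.48·1.17·2.894 = 3.3647 (%²).
σ_p = √3.3647 = 1.834%.
At 99%, z = 2.326.
VaR = 2.326 × 1.834% = 4.266%; on $3,000,000 that is $127,980.

$128,000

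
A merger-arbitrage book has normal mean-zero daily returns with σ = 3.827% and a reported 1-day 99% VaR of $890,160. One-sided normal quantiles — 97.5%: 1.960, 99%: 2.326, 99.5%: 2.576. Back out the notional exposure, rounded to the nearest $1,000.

VaR as a fraction of value: z·σ = 2.326 × 3.827% = 8.9016%.
Position = $890,160 / 0.089016 = $9,999,998.

$10,000,000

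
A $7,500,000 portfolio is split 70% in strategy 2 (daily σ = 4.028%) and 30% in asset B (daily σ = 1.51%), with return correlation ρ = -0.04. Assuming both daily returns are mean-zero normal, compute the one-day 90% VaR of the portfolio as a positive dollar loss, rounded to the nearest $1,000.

σ_p² = 0.7²·4.028² + 0.3²·1.51² + 2·-0.04·0.7·0.3·4.028·1.51 = 8.0532 (%²).
σ_p = √8.0532 = 2.838%.
At 90%, z = 1.282.
VaR = 1.282 × 2.838% = 3.638%; on $7,500,000 that is $272,850.

$273,000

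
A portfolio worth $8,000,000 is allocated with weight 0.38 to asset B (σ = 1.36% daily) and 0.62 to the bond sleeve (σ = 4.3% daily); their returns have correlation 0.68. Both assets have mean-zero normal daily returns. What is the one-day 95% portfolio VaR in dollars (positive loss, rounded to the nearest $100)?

σ_p² = 0.38²·1.36² + 0.62²·4.3² + 2·0.68·0.38·0.62·1.36·4.3 = 9.2484 (%²).
σ_p = √9.2484 = 3.041%.
At 95%, z = 1.645.
VaR = 1.645 × 3.041% = 5.002%; on $8,000,000 that is $400,160.

$400,200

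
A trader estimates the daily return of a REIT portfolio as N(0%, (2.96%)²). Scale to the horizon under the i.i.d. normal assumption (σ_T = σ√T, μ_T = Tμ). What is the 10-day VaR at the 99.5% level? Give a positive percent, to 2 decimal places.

At 99.5%, z = 2.576.
σ_{10d} = 2.96% × √10 = 9.360%.
VaR = 2.576 × 9.360% = 24.111%.

24.11%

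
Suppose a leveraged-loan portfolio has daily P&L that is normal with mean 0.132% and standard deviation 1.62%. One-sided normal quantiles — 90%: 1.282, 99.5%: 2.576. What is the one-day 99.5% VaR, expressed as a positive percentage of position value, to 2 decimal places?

VaR = −μ + z·σ = −(0.132%) + 2.576 × 1.62% = 4.041%.

4.04%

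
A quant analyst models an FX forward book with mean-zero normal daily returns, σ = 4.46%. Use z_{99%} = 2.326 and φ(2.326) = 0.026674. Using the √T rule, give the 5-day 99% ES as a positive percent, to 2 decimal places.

σ_{5d} = 4.46% × √5 = 9.973%.
ES multiplier = φ(z)/(1−α) = 0.026674/0.01 = 2.667.
ES = 9.973% × 2.667 = 26.598%.

26.60%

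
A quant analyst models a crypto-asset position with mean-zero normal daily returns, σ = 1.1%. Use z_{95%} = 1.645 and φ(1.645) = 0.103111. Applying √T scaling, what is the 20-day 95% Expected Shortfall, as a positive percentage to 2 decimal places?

σ_{20d} = 1.1% × √20 = 4.919%.
ES multiplier = φ(z)/(1−α) = 0.103111/0.05 = 2.062.
ES = 4.919% × 2.062 = 10.143%.

10.14%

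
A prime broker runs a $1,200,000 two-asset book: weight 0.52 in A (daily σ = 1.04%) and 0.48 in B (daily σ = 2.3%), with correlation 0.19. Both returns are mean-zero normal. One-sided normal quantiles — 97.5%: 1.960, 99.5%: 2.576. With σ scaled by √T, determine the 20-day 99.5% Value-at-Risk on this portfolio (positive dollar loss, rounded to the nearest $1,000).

σ_p = √(0.52²·1.04² + 0.48²·2.3² + 2·0.19·0.52·0.48·1.04·2.3) = 1.318%.
σ_{20d} = 1.318% × √20 = 5.894%.
VaR = 2.576 × 5.894% = 15.183%; on $1,200,000 that is $182,196.

$182,000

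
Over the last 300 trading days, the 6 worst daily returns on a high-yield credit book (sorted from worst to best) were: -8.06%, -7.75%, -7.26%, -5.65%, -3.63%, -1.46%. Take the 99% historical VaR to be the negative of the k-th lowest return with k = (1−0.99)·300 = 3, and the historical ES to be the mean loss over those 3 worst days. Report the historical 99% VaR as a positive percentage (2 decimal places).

k = 3; the 3rd lowest return is -7.26%, so VaR = 7.26%.

7.26%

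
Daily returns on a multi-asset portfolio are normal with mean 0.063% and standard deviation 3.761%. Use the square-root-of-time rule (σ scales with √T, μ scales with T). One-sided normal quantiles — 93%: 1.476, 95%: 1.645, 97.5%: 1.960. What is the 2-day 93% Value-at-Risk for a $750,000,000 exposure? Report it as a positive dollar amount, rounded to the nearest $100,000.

$57,900,000

σ_{2d} = 3.761% × √2 = 5.319%; μ_{2d} = 2 × 0.063% = 0.126%.
VaR = −(0.126%) + 1.476 × 5.319% = 7.725%.
On $750,000,000: 0.07725 × $750,000,000 = $57,937,500.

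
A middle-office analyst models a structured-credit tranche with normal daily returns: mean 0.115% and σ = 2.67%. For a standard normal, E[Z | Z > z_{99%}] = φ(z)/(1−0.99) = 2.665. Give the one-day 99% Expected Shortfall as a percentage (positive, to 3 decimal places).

ES = −(0.115%) + 2.67% × 2.665 = 7.001%.

7.001%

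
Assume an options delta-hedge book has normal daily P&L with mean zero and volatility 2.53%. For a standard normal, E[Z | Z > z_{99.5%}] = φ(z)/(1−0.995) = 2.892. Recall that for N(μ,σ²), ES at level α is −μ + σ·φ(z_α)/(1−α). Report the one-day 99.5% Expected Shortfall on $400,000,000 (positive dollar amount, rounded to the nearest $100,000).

ES = 2.53% × 2.892 = 7.317%.
On $400,000,000: 0.07317 × $400,000,000 = $29,268,000.

$29,300,000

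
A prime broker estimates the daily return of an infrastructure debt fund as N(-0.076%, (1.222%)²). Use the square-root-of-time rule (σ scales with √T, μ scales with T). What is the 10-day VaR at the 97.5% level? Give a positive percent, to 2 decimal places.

8.33%

At 97.5%, z = 1.960.
σ_{10d} = 1.222% × √10 = 3.864%; μ_{10d} = 10 × -0.076% = -0.760%.
VaR = −(-0.760%) + 1.960 × 3.864% = 8.333%.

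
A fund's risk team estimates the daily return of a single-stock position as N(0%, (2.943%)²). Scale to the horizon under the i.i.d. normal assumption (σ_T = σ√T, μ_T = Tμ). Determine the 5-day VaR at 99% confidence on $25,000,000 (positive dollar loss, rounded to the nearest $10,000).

At 99%, z = 2.326.
σ_{5d} = 2.943% × √5 = 6.581%.
VaR = 2.326 × 6.581% = 15.307%.
On $25,000,000: 0.15307 × $25,000,000 = $3,826,750.

$3,830,000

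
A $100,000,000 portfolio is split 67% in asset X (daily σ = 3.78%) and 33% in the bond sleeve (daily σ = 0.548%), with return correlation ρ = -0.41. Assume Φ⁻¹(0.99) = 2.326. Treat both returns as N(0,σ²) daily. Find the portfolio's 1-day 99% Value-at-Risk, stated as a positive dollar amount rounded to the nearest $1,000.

$5,731,000

σ_p² = 0.67²·3.78² + 0.33²·0.548² + 2·-0.41·0.67·0.33·3.78·0.548 = 6.0712 (%²).
σ_p = √6.0712 = 2.464%.
VaR = 2.326 × 2.464% = 5.731%; on $100,000,000 that is $5,731,000.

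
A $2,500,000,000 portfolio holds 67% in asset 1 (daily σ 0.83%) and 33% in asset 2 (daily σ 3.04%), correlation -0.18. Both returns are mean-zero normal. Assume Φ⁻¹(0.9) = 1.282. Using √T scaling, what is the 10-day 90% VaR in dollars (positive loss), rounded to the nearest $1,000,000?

σ_p = √(0.67²·0.83² + 0.33²·3.04² + 2·-0.18·0.67·0.33·0.83·3.04) = 1.056%.
σ_{10d} = 1.056% × √10 = 3.339%.
VaR = 1.282 × 3.339% = 4.281%; on $2,500,000,000 that is $107,025,000.

$107,000,000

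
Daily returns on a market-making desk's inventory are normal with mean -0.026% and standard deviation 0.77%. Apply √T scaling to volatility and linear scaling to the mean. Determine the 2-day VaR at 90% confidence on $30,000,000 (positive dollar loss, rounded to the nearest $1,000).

$434,000

At 90%, z = 1.282.
σ_{2d} = 0.77% × √2 = 1.089%; μ_{2d} = 2 × -0.026% = -0.052%.
VaR = −(-0.052%) + 1.282 × 1.089% = 1.448%.
On $30,000,000: 0.01448 × $30,000,000 = $434,400.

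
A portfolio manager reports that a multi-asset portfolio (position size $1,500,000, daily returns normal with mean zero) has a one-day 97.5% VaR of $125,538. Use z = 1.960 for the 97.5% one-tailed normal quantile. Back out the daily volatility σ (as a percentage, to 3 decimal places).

4.270%

VaR as a fraction: $125,538 / $1,500,000 = 8.369%.
σ = VaR / z = 8.369% / 1.960 = 4.270%.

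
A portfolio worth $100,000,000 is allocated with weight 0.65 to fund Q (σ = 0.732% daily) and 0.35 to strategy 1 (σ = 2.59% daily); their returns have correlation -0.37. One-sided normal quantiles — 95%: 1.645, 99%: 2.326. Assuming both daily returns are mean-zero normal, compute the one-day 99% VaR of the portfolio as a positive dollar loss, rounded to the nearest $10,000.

$1,990,000

σ_p² = 0.65²·0.732² + 0.35²·2.59² + 2·-0.37·0.65·0.35·0.732·2.59 = 0.7290 (%²).
σ_p = √0.7290 = 0.854%.
VaR = 2.326 × 0.854% = 1.986%; on $100,000,000 that is $1,986,000.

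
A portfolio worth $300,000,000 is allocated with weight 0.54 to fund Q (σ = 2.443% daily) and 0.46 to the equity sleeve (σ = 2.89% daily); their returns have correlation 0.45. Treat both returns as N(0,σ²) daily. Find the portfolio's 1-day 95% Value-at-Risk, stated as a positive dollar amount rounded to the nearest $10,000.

$11,130,000

σ_p² = 0.54²·2.443² + 0.46²·2.89² + 2·0.45·0.54·0.46·2.443·2.89 = 5.0860 (%²).
σ_p = √5.0860 = 2.255%.
At 95%, z = 1.645.
VaR = 1.645 × 2.255% = 3.709%; on $300,000,000 that is $11,127,000.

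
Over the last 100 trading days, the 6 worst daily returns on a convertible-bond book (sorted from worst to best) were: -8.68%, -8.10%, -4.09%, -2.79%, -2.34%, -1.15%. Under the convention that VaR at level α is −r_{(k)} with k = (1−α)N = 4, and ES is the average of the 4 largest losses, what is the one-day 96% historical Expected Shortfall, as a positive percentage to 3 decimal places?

5.915%

The 4 worst returns sum to -23.66%.
ES = −(-23.66%) / 4 = 5.915%.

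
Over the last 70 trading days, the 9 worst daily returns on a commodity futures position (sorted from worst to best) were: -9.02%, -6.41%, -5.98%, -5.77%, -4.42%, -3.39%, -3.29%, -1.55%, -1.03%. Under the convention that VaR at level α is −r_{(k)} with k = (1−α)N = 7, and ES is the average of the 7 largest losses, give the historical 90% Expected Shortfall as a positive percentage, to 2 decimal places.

5.47%

The 7 worst returns sum to -38.28%.
ES = −(-38.28%) / 7 = 5.4685…% ≈ 5.47%.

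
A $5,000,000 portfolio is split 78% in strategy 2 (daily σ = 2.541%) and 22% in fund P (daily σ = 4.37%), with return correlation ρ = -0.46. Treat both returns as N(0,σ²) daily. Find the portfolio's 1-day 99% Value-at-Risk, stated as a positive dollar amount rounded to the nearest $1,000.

σ_p² = 0.78²·2.541² + 0.22²·4.37² + 2·-0.46·0.78·0.22·2.541·4.37 = 3.0995 (%²).
σ_p = √3.0995 = 1.761%.
At 99%, z = 2.326.
VaR = 2.326 × 1.761% = 4.096%; on $5,000,000 that is $204,800.

$205,000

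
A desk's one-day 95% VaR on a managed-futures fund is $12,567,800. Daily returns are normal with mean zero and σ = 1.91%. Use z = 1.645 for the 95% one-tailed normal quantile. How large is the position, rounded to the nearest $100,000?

$400,000,000

VaR as a fraction of value: z·σ = 1.645 × 1.91% = 3.14195%.
Position = $12,567,800 / 0.0314195 = $400,000,000.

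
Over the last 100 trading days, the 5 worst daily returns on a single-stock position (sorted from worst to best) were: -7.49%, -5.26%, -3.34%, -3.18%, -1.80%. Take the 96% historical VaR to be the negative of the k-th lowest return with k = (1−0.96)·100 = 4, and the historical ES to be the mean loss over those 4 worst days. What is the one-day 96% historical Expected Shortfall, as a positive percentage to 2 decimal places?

4.82%

The 4 worst returns sum to -19.27%.
ES = −(-19.27%) / 4 = 4.8175% ≈ 4.82%.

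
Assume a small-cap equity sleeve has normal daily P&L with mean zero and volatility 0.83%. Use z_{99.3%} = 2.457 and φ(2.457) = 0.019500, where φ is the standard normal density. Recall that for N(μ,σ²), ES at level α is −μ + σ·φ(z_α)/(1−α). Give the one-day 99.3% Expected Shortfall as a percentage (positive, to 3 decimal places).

Tail multiplier: φ(z)/(1−α) = 0.019500 / 0.007 = 2.786.
ES = 0.83% × 2.786 = 2.312%.

2.312%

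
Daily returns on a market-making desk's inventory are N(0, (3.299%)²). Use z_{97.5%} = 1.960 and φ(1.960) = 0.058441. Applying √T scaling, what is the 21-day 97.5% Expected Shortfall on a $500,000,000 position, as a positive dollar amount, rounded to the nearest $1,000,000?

$177,000,000

σ_{21d} = 3.299% × √21 = 15.118%.
ES multiplier = φ(z)/(1−α) = 0.058441/0.025 = 2.338.
ES = 15.118% × 2.338 = 35.346%; on $500,000,000: $176,730,000.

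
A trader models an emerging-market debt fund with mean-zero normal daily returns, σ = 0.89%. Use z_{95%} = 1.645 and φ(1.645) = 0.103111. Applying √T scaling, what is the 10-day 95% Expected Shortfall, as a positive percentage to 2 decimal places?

5.80%

σ_{10d} = 0.89% × √10 = 2.814%.
ES multiplier = φ(z)/(1−α) = 0.103111/0.05 = 2.062.
ES = 2.814% × 2.062 = 5.802%.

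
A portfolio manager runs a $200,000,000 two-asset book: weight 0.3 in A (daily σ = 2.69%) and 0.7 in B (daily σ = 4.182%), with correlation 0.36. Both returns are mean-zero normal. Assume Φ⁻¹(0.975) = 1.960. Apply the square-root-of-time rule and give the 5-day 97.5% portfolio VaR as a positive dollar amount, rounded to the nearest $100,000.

σ_p = √(0.3²·2.69² + 0.7²·4.182² + 2·0.36·0.3·0.7·2.69·4.182) = 3.305%.
σ_{5d} = 3.305% × √5 = 7.390%.
VaR = 1.960 × 7.390% = 14.484%; on $200,000,000 that is $28,968,000.

$29,000,000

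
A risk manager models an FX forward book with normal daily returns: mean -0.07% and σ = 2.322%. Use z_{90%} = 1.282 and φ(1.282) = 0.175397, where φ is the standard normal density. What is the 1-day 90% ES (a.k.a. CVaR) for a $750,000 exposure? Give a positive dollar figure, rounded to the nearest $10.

Tail multiplier: φ(z)/(1−α) = 0.175397 / 0.1 = 1.754.
ES = −(-0.07%) + 2.322% × 1.754 = 4.143%.
On $750,000: 0.04143 × $750,000 = $31,072.

$31,070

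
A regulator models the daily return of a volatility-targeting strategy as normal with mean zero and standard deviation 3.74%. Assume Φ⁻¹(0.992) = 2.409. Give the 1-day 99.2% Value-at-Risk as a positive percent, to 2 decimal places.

VaR = z·σ = 2.409 × 3.74% = 9.010%.

9.01%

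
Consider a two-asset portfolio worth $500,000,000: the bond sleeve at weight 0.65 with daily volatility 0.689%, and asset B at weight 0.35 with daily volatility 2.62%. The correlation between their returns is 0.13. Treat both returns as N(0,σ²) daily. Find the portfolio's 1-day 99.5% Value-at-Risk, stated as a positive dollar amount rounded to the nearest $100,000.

$13,800,000

σ_p² = 0.65²·0.689² + 0.35²·2.62² + 2·0.13·0.65·0.35·0.689·2.62 = 1.1482 (%²).
σ_p = √1.1482 = 1.072%.
At 99.5%, z = 2.576.
VaR = 2.576 × 1.072% = 2.761%; on $500,000,000 that is $13,805,000.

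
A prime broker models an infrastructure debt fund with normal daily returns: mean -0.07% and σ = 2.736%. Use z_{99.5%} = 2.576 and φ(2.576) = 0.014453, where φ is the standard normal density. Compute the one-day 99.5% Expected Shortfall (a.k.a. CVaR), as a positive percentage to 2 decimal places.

Tail multiplier: φ(z)/(1−α) = 0.014453 / 0.005 = 2.891.
ES = −(-0.07%) + 2.736% × 2.891 = 7.980%.

7.98%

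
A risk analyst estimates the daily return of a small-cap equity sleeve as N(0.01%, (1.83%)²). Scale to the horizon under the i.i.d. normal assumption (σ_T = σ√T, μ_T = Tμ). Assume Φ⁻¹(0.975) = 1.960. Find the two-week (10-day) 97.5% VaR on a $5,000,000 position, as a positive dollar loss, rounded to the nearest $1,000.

$562,000

σ_{10d} = 1.83% × √10 = 5.787%; μ_{10d} = 10 × 0.01% = 0.100%.
VaR = −(0.100%) + 1.960 × 5.787% = 11.243%.
On $5,000,000: 0.11243 × $5,000,000 = $562,150.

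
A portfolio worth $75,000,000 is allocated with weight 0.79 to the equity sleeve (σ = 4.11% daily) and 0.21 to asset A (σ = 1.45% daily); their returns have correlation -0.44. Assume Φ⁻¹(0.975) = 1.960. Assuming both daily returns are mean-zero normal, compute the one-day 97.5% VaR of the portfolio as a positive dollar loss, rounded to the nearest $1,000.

$4,594,000

σ_p² = 0.79²·4.11² + 0.21²·1.45² + 2·-0.44·0.79·0.21·4.11·1.45 = 9.7650 (%²).
σ_p = √9.7650 = 3.125%.
VaR = 1.960 × 3.125% = 6.125%; on $75,000,000 that is $4,593,750.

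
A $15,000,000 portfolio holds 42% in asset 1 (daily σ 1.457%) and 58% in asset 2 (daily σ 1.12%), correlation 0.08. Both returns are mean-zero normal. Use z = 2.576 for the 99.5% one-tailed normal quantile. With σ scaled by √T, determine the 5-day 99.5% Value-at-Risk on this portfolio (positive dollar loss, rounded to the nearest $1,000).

$801,000

σ_p = √(0.42²·1.457² + 0.58²·1.12² + 2·0.08·0.42·0.58·1.457·1.12) = 0.927%.
σ_{5d} = 0.927% × √5 = 2.073%.
VaR = 2.576 × 2.073% = 5.340%; on $15,000,000 that is $801,000.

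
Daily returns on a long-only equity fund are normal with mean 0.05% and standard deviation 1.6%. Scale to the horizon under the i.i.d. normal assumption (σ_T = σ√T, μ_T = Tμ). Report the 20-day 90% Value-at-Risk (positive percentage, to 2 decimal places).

At 90%, z = 1.282.
σ_{20d} = 1.6% × √20 = 7.155%; μ_{20d} = 20 × 0.05% = 1.000%.
VaR = −(1.000%) + 1.282 × 7.155% = 8.173%.

8.17%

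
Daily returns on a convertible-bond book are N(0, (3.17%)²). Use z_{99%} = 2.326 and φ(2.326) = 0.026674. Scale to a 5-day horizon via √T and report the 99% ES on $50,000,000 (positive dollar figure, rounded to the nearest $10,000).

σ_{5d} = 3.17% × √5 = 7.088%.
ES multiplier = φ(z)/(1−α) = 0.026674/0.01 = 2.667.
ES = 7.088% × 2.667 = 18.904%; on $50,000,000: $9,452,000.

$9,450,000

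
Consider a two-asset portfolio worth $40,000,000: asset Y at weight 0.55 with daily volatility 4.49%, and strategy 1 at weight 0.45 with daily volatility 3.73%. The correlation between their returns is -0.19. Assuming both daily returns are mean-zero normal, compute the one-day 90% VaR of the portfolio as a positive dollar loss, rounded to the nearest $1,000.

$1,389,000

σ_p² = 0.55²·4.49² + 0.45²·3.73² + 2·-0.19·0.55·0.45·4.49·3.73 = 7.3407 (%²).
σ_p = √7.3407 = 2.709%.
At 90%, z = 1.282.
VaR = 1.282 × 2.709% = 3.473%; on $40,000,000 that is $1,389,200.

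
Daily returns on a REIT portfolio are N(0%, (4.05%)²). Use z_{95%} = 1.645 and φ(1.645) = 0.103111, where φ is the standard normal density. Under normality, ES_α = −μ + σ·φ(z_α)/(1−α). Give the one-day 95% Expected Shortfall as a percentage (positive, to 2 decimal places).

Tail multiplier: φ(z)/(1−α) = 0.103111 / 0.05 = 2.062.
ES = 4.05% × 2.062 = 8.351%.

8.35%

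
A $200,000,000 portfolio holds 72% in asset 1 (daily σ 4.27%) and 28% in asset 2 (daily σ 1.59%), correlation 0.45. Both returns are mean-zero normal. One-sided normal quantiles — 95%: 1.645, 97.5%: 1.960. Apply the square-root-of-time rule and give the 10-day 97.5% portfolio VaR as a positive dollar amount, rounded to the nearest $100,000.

$40,900,000

σ_p = √(0.72²·4.27² + 0.28²·1.59² + 2·0.45·0.72·0.28·4.27·1.59) = 3.299%.
σ_{10d} = 3.299% × √10 = 10.432%.
VaR = 1.960 × 10.432% = 20.447%; on $200,000,000 that is $40,894,000.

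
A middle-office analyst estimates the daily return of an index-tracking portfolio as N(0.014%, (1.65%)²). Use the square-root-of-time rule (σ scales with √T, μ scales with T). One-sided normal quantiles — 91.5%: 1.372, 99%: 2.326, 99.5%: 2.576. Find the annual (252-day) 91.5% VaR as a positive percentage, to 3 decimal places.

σ_{252d} = 1.65% × √252 = 26.193%; μ_{252d} = 252 × 0.014% = 3.528%.
VaR = −(3.528%) + 1.372 × 26.193% = 32.409%.

32.409%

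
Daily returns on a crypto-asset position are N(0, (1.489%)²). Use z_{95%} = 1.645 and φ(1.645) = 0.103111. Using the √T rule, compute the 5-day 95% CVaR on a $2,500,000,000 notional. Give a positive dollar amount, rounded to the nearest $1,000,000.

σ_{5d} = 1.489% × √5 = 3.330%.
ES multiplier = φ(z)/(1−α) = 0.103111/0.05 = 2.062.
ES = 3.330% × 2.062 = 6.866%; on $2,500,000,000: $171,650,000.

$172,000,000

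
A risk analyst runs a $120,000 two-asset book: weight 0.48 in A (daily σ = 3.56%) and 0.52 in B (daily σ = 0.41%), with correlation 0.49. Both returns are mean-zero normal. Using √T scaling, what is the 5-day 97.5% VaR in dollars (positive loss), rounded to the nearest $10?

$9,590

σ_p = √(0.48²·3.56² + 0.52²·0.41² + 2·0.49·0.48·0.52·3.56·0.41) = 1.823%.
σ_{5d} = 1.823% × √5 = 4.076%.
z(97.5%) = 1.960.
VaR = 1.960 × 4.076% = 7.989%; on $120,000 that is $9,587.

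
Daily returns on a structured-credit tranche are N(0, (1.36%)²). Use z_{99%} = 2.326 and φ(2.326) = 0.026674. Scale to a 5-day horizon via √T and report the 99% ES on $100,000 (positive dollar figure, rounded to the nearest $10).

$8,110

σ_{5d} = 1.36% × √5 = 3.041%.
ES multiplier = φ(z)/(1−α) = 0.026674/0.01 = 2.667.
ES = 3.041% × 2.667 = 8.110%; on $100,000: $8,110.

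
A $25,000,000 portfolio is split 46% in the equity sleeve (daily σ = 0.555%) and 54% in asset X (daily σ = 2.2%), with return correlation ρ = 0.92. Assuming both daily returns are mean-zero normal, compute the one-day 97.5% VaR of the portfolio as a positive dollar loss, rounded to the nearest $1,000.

σ_p² = 0.46²·0.555² + 0.54²·2.2² + 2·0.92·0.46·0.54·0.555·2.2 = 2.0346 (%²).
σ_p = √2.0346 = 1.426%.
At 97.5%, z = 1.960.
VaR = 1.960 × 1.426% = 2.795%; on $25,000,000 that is $698,750.

$699,000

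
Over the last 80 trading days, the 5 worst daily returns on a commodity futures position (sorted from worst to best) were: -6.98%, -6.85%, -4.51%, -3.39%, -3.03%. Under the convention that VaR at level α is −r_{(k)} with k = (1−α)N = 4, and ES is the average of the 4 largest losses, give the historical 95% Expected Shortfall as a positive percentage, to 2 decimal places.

The 4 worst returns sum to -21.73%.
ES = −(-21.73%) / 4 = 5.4325% ≈ 5.43%.

5.43%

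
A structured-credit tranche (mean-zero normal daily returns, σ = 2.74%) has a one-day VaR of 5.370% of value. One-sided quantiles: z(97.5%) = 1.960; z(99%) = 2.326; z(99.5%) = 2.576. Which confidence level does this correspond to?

97.5%

Implied z = VaR/σ = 5.370 / 2.74 = 1.960.
This matches z(97.5%) = 1.960.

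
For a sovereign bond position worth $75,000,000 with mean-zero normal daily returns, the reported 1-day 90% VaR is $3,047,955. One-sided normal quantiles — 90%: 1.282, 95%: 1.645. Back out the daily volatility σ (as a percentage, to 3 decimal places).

VaR as a fraction: $3,047,955 / $75,000,000 = 4.064%.
σ = VaR / z = 4.064% / 1.282 = 3.170%.

3.170%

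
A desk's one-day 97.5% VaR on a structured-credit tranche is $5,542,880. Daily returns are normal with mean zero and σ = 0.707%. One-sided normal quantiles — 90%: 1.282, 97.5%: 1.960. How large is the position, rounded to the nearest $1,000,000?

$400,000,000

VaR as a fraction of value: z·σ = 1.960 × 0.707% = 1.38572%.
Position = $5,542,880 / 0.0138572 = $400,000,000.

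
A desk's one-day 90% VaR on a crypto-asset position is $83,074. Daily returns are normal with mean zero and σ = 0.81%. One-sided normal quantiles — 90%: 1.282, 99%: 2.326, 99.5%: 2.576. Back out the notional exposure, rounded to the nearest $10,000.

VaR as a fraction of value: z·σ = 1.282 × 0.81% = 1.03842%.
Position = $83,074 / 0.0103842 = $8,000,039.

$8,000,000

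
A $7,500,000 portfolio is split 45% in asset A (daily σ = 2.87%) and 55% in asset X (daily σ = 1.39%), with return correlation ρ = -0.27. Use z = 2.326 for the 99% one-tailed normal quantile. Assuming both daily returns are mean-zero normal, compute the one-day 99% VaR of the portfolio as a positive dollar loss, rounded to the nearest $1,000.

σ_p² = 0.45²·2.87² + 0.55²·1.39² + 2·-0.27·0.45·0.55·2.87·1.39 = 1.7193 (%²).
σ_p = √1.7193 = 1.311%.
VaR = 2.326 × 1.311% = 3.049%; on $7,500,000 that is $228,675.

$229,000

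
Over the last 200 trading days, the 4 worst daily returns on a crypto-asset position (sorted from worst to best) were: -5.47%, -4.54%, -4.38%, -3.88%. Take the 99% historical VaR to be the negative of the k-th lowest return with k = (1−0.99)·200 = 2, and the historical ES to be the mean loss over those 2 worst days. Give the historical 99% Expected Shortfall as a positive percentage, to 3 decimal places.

5.005%

The 2 worst returns sum to -10.01%.
ES = −(-10.01%) / 2 = 5.005%.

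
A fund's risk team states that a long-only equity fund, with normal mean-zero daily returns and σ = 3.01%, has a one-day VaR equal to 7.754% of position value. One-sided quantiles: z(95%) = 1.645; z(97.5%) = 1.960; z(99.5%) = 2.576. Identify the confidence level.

99.5%

Implied z = VaR/σ = 7.754 / 3.01 = 2.576.
This matches z(99.5%) = 2.576.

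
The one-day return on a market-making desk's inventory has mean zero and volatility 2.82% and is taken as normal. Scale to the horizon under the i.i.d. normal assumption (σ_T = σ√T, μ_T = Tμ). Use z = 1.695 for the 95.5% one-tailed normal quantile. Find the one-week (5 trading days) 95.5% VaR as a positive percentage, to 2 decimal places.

σ_{5d} = 2.82% × √5 = 6.306%.
VaR = 1.695 × 6.306% = 10.689%.

10.69%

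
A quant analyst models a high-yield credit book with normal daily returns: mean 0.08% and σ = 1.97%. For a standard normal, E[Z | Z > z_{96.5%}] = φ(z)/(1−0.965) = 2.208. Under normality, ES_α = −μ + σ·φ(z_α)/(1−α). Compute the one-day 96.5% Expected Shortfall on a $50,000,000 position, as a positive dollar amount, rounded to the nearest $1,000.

$2,135,000

ES = −(0.08%) + 1.97% × 2.208 = 4.270%.
On $50,000,000: 0.04270 × $50,000,000 = $2,135,000.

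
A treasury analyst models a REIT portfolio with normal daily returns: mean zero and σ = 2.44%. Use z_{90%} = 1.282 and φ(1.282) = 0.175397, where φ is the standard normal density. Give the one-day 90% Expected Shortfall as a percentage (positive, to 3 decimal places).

4.280%

Tail multiplier: φ(z)/(1−α) = 0.175397 / 0.1 = 1.754.
ES = 2.44% × 1.754 = 4.280%.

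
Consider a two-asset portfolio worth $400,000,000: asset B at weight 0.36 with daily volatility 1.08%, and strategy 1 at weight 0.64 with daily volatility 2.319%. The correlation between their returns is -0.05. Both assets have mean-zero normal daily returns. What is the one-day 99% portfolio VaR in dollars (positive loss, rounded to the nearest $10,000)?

σ_p² = 0.36²·1.08² + 0.64²·2.319² + 2·-0.05·0.36·0.64·1.08·2.319 = 2.2962 (%²).
σ_p = √2.2962 = 1.515%.
At 99%, z = 2.326.
VaR = 2.326 × 1.515% = 3.524%; on $400,000,000 that is $14,096,000.

$14,100,000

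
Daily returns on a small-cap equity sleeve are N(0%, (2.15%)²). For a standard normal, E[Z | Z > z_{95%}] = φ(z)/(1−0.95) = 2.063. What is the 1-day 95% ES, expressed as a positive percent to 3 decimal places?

ES = 2.15% × 2.063 = 4.435%.

4.435%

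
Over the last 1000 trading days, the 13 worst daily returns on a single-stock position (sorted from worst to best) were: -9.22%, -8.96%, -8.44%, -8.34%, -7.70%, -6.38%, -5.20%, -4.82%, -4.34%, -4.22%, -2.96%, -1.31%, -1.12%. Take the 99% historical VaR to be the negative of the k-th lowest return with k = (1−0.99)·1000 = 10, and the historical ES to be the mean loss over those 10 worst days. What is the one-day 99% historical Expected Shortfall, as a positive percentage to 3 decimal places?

6.762%

The 10 worst returns sum to -67.62%.
ES = −(-67.62%) / 10 = 6.762%.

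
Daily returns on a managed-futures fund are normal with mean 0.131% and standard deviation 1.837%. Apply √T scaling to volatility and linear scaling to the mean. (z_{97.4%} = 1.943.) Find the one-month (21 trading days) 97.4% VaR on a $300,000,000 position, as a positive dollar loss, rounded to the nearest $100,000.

$40,800,000

σ_{21d} = 1.837% × √21 = 8.418%; μ_{21d} = 21 × 0.131% = 2.751%.
VaR = −(2.751%) + 1.943 × 8.418% = 13.605%.
On $300,000,000: 0.13605 × $300,000,000 = $40,815,000.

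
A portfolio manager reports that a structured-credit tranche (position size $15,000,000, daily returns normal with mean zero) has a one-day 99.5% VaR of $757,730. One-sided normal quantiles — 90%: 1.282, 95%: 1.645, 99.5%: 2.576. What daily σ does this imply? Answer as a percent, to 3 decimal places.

1.961%

VaR as a fraction: $757,730 / $15,000,000 = 5.052%.
σ = VaR / z = 5.052% / 2.576 = 1.961%.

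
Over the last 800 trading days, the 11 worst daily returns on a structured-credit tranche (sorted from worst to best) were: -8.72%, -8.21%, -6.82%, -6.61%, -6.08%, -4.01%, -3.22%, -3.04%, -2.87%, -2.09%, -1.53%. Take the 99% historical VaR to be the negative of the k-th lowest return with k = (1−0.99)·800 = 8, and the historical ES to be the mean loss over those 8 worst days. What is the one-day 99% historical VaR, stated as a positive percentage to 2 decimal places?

3.04%

k = 8; the 8th lowest return is -3.04%, so VaR = 3.04%.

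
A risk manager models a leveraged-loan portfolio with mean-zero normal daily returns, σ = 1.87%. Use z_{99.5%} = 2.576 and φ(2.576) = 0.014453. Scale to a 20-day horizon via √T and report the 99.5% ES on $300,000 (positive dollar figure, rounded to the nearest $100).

σ_{20d} = 1.87% × √20 = 8.363%.
ES multiplier = φ(z)/(1−α) = 0.014453/0.005 = 2.891.
ES = 8.363% × 2.891 = 24.177%; on $300,000: $72,531.

$72,500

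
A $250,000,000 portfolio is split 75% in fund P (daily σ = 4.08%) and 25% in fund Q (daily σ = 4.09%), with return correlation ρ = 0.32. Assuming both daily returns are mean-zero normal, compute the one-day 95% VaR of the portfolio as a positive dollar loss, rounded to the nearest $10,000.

$14,490,000

σ_p² = 0.75²·4.08² + 0.25²·4.09² + 2·0.32·0.75·0.25·4.08·4.09 = 12.4116 (%²).
σ_p = √12.4116 = 3.523%.
At 95%, z = 1.645.
VaR = 1.645 × 3.523% = 5.795%; on $250,000,000 that is $14,487,500.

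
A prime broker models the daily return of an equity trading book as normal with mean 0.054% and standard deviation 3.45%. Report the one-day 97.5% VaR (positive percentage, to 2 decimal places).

6.71%

At 97.5% one-sided, z = 1.960.
VaR = −μ + z·σ = −(0.054%) + 1.960 × 3.45% = 6.708%.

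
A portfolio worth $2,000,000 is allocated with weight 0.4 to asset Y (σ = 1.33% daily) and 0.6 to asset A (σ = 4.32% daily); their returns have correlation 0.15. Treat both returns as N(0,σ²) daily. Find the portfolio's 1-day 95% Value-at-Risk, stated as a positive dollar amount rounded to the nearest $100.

σ_p² = 0.4²·1.33² + 0.6²·4.32² + 2·0.15·0.4·0.6·1.33·4.32 = 7.4152 (%²).
σ_p = √7.4152 = 2.723%.
At 95%, z = 1.645.
VaR = 1.645 × 2.723% = 4.479%; on $2,000,000 that is $89,580.

$89,600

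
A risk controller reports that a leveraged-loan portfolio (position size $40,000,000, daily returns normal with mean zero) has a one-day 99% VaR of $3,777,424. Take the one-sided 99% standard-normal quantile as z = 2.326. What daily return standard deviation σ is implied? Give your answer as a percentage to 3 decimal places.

4.060%

VaR as a fraction: $3,777,424 / $40,000,000 = 9.444%.
σ = VaR / z = 9.444% / 2.326 = 4.060%.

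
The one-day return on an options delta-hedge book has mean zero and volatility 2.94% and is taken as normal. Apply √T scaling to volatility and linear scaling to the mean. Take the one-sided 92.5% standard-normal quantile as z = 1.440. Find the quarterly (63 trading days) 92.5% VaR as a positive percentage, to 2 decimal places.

33.60%

σ_{63d} = 2.94% × √63 = 23.336%.
VaR = 1.440 × 23.336% = 33.604%.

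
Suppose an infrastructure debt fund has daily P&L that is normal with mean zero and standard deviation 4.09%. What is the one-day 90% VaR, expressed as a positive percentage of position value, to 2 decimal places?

5.24%

At 90% one-sided, z = 1.282.
VaR = z·σ = 1.282 × 4.09% = 5.243%.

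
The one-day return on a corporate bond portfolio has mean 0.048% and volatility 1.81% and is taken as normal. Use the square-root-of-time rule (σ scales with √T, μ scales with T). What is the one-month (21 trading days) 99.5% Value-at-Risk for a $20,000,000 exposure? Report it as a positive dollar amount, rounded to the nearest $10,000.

At 99.5%, z = 2.576.
σ_{21d} = 1.81% × √21 = 8.294%; μ_{21d} = 21 × 0.048% = 1.008%.
VaR = −(1.008%) + 2.576 × 8.294% = 20.357%.
On $20,000,000: 0.20357 × $20,000,000 = $4,071,400.

$4,070,000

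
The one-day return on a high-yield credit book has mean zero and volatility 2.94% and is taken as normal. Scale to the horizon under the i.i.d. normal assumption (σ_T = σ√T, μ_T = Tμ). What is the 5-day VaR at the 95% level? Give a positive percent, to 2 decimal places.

At 95%, z = 1.645.
σ_{5d} = 2.94% × √5 = 6.574%.
VaR = 1.645 × 6.574% = 10.814%.

10.81%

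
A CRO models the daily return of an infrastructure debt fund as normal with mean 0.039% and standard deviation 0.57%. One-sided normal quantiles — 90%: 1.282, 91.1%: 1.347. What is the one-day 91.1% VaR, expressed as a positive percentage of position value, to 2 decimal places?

0.73%

VaR = −μ + z·σ = −(0.039%) + 1.347 × 0.57% = 0.729%.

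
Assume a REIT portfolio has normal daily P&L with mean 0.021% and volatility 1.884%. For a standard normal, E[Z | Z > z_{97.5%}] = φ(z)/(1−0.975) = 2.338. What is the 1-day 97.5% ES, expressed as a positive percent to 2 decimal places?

4.38%

ES = −(0.021%) + 1.884% × 2.338 = 4.384%.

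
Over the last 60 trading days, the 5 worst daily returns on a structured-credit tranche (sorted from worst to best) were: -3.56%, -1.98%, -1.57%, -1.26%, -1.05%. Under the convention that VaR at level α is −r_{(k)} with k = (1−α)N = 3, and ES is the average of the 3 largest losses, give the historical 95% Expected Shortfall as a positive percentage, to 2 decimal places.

The 3 worst returns sum to -7.11%.
ES = −(-7.11%) / 3 = 2.37%.

2.37%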